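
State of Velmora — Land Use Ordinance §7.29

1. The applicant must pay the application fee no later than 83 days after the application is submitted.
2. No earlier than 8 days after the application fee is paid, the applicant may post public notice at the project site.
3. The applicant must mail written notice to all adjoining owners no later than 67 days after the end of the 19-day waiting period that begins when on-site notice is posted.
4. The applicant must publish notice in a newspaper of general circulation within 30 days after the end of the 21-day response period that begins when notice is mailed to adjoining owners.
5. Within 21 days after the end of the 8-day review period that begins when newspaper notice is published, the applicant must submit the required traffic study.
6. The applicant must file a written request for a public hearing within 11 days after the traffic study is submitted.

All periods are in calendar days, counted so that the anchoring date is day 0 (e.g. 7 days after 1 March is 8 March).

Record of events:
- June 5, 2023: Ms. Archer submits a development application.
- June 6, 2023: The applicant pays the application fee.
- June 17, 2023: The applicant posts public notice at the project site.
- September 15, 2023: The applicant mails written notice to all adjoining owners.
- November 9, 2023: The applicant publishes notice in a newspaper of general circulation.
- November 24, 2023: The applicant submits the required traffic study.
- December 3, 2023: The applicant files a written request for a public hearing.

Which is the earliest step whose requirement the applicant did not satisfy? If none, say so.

Step 3

(1) due by June 5, 2023 + 83 days = August 27, 2023; June 6, 2023 is within that limit.
(2) permitted from June 6, 2023 + 8 days = June 14, 2023 onward; June 17, 2023 is on or after that date.
(3) due by July 6, 2023 + 67 days = September 11, 2023; not done until September 15, 2023, 4 days after the deadline.
The procedure was therefore not followed at step 3.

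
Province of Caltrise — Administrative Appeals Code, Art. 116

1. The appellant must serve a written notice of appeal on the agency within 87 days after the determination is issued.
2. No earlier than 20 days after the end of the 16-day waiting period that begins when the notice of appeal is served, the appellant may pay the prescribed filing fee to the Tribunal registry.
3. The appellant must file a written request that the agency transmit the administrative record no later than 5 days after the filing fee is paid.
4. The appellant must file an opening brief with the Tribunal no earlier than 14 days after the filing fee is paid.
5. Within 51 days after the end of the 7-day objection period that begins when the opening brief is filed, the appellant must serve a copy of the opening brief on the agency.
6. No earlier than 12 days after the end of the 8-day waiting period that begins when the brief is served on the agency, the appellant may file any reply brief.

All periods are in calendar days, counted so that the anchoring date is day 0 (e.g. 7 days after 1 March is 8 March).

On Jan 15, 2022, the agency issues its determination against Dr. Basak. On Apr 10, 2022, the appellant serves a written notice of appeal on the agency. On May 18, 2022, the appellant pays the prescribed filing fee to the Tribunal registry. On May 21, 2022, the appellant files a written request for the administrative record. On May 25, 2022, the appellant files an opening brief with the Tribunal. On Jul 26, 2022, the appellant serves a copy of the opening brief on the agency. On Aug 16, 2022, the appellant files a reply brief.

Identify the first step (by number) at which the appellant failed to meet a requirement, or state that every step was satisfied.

Step 1 — counting 87 days from Jan 15, 2022 (when the determination is issued) gives a deadline of Apr 12, 2022; completed Apr 10, 2022, before the deadline.
Step 2 — must wait 20 days from Apr 26, 2022 (end of the 16-day waiting period, which began when the notice of appeal is served on Apr 10, 2022), so not before May 16, 2022; done May 18, 2022, after the minimum wait.
Step 3 — counting 5 days from May 18, 2022 (when the filing fee is paid) gives a deadline of May 23, 2022; May 21, 2022 is within that limit.
Step 4 — must wait 14 days from May 18, 2022 (when the filing fee is paid), so not before Jun 1, 2022; acted on May 25, 2022, 7 days prematurely.
No need to go further; step 4 was not satisfied.

Step 4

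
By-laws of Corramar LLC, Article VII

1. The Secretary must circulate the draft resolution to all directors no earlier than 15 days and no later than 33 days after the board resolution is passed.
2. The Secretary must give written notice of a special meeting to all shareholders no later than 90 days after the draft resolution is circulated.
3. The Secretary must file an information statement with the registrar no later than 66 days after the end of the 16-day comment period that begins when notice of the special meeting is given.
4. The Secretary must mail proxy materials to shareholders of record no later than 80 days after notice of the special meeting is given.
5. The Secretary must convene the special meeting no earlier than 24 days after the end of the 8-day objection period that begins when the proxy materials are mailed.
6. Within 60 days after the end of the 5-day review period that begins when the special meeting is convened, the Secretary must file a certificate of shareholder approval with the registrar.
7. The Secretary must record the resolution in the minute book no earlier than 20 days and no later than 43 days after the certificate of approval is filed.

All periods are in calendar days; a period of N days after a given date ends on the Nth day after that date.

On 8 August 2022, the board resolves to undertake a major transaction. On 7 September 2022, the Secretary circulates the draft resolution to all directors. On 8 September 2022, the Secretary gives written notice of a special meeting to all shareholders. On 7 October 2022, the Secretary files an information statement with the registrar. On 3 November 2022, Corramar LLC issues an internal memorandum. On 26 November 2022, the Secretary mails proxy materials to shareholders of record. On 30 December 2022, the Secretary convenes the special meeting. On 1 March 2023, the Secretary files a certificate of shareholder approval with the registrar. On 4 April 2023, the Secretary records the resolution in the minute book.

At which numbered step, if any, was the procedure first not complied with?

Step 1 — 15 and 33 days from 8 August 2022 (when the board resolution is passed) are 23 August 2022 and 10 September 2022 respectively; 7 September 2022 falls inside that range.
Step 2 — counting 90 days from 7 September 2022 (when the draft resolution is circulated) gives a deadline of 6 December 2022; 8 September 2022 is within that limit.
Step 3 — counting 66 days from 24 September 2022 (end of the 16-day comment period, which began when notice of the special meeting is given on 8 September 2022) gives a deadline of 29 November 2022; done 7 October 2022 — timely.
Step 4 — counting 80 days from 8 September 2022 (when notice of the special meeting is given) gives a deadline of 27 November 2022; completed 26 November 2022, before the deadline.
Step 5 — must wait 24 days from 4 December 2022 (end of the 8-day objection period, which began when the proxy materials are mailed on 26 November 2022), so not before 28 December 2022; done 30 December 2022 — permitted.
Step 6 — counting 60 days from 4 January 2023 (end of the 5-day review period, which began when the special meeting is convened on 30 December 2022) gives a deadline of 5 March 2023; completed 1 March 2023, before the deadline.
Step 7 — 20 and 43 days from 1 March 2023 (when the certificate of approval is filed) are 21 March 2023 and 13 April 2023 respectively; done 4 April 2023, which is between those dates.

None — every step was satisfied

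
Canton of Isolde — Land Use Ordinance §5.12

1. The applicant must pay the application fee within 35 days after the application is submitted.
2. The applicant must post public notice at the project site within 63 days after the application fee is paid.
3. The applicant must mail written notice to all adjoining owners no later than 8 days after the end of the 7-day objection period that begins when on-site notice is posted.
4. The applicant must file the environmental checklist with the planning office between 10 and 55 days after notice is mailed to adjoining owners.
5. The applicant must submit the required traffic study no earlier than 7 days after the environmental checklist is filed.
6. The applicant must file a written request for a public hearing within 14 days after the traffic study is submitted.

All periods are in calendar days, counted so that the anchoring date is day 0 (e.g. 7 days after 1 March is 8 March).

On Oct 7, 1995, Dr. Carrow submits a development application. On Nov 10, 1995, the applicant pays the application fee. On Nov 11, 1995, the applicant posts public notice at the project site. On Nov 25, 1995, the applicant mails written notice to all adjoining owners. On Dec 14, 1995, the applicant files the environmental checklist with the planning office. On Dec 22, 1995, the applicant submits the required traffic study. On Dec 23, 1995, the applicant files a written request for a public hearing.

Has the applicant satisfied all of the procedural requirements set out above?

Step 1 — counting 35 days from Oct 7, 1995 (when the application is submitted) gives a deadline of Nov 11, 1995; Nov 10, 1995 is within that limit.
Step 2 — counting 63 days from Nov 10, 1995 (when the application fee is paid) gives a deadline of Jan 12, 1996; Nov 11, 1995 is within that limit.
Step 3 — counting 8 days from Nov 18, 1995 (end of the 7-day objection period, which began when on-site notice is posted on Nov 11, 1995) gives a deadline of Nov 26, 1995; done Nov 25, 1995 — timely.
Step 4 — 10 and 55 days from Nov 25, 1995 (when notice is mailed to adjoining owners) are Dec 5, 1995 and Jan 19, 1996 respectively; Dec 14, 1995 falls inside that range.
Step 5 — must wait 7 days from Dec 14, 1995 (when the environmental checklist is filed), so not before Dec 21, 1995; done Dec 22, 1995, after the minimum wait.
Step 6 — counting 14 days from Dec 22, 1995 (when the traffic study is submitted) gives a deadline of Jan 5, 1996; done Dec 23, 1995 — timely.

Yes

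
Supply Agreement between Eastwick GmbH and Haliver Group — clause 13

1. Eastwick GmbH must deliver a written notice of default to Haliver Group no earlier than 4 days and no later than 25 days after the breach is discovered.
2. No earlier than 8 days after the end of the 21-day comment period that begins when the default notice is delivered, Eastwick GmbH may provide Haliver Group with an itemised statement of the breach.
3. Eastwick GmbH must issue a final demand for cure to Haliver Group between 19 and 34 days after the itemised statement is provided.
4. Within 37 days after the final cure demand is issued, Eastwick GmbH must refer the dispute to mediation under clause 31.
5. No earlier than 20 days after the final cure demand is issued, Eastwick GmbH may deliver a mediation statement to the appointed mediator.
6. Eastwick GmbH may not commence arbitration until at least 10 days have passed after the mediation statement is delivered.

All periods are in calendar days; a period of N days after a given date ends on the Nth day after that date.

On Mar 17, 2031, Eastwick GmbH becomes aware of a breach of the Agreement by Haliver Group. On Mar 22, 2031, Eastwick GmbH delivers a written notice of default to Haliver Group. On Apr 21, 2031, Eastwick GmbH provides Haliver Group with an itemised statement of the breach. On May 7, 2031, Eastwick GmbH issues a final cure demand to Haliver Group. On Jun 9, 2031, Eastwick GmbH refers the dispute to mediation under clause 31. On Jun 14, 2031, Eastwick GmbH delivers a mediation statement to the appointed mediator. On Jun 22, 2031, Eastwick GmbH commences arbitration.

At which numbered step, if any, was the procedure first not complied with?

Step 3

(1) the permitted window runs from Mar 17, 2031 + 4 = Mar 21, 2031 to Mar 17, 2031 + 25 = Apr 11, 2031; done Mar 22, 2031 — within the window.
(2) permitted from Apr 12, 2031 + 8 days = Apr 20, 2031 onward; Apr 21, 2031 is on or after that date.
(3) the permitted window runs from Apr 21, 2031 + 19 = May 10, 2031 to Apr 21, 2031 + 34 = May 25, 2031; May 7, 2031 is 3 days too early.
That is the first point of non-compliance.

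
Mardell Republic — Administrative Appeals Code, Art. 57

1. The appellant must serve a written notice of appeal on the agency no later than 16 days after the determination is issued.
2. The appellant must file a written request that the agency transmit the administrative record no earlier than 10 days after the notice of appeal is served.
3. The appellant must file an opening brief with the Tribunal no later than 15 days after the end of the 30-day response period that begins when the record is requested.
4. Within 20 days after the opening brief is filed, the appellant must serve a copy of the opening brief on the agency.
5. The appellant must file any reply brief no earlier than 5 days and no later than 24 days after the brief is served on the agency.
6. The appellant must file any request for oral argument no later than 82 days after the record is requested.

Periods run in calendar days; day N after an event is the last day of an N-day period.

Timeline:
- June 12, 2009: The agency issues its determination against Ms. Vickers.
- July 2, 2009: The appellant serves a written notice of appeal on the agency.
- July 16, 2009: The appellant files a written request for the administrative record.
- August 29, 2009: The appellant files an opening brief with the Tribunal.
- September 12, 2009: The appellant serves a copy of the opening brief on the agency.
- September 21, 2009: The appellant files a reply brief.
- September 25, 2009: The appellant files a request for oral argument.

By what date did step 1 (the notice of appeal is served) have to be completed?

June 28, 2009

Step 1 runs from June 12, 2009, when the determination is issued. 16 days after June 12, 2009 is June 28, 2009.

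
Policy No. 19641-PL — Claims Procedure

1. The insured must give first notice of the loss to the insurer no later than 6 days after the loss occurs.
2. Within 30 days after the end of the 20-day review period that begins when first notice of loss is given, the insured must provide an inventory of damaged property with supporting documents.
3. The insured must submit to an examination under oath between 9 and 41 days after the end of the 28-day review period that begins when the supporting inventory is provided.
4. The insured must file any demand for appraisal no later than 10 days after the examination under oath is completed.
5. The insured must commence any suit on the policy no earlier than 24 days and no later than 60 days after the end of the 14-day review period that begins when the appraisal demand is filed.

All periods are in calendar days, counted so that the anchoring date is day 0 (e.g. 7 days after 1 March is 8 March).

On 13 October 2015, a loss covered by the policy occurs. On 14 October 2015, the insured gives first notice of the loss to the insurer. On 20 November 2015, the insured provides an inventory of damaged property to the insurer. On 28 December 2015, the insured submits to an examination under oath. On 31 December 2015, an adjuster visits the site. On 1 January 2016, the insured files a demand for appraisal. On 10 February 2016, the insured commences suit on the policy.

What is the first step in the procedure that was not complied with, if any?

Step 1: 6 days after 13 October 2015 (when the loss occurs) is 19 October 2015; 14 October 2015 is within that limit.
Step 2: 30 days after 3 November 2015 (end of the 20-day review period, which began when first notice of loss is given on 14 October 2015) is 3 December 2015; done 20 November 2015 — timely.
Step 3: the window is 9–41 days after 18 December 2015 (end of the 28-day review period, which began when the supporting inventory is provided on 20 November 2015), so 27 December 2015 through 28 January 2016; 28 December 2015 falls inside that range.
Step 4: 10 days after 28 December 2015 (when the examination under oath is completed) is 7 January 2016; completed 1 January 2016, before the deadline.
Step 5: the window is 24–60 days after 15 January 2016 (end of the 14-day review period, which began when the appraisal demand is filed on 1 January 2016), so 8 February 2016 through 15 March 2016; done 10 February 2016, which is between those dates.

None — every step was satisfied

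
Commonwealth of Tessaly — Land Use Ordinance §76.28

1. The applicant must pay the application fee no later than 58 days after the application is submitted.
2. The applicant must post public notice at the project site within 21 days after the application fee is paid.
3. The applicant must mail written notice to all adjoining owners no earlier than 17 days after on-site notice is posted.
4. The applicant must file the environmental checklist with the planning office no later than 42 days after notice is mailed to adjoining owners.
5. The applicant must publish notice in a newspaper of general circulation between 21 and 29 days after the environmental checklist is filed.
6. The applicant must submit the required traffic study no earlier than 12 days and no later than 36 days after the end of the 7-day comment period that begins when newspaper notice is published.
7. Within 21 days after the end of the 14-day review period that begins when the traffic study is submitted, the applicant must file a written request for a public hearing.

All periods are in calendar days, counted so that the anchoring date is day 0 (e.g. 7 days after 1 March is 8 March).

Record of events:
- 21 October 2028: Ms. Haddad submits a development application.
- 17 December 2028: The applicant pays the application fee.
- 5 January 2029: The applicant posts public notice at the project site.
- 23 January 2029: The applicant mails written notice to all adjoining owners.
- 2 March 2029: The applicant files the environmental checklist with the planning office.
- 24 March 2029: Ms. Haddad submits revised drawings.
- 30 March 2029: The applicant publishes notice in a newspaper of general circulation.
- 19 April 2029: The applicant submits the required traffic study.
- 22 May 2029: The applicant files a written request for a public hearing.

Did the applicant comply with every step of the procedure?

Step 1 — counting 58 days from 21 October 2028 (when the application is submitted) gives a deadline of 18 December 2028; completed 17 December 2028, before the deadline.
Step 2 — counting 21 days from 17 December 2028 (when the application fee is paid) gives a deadline of 7 January 2029; 5 January 2029 is within that limit.
Step 3 — must wait 17 days from 5 January 2029 (when on-site notice is posted), so not before 22 January 2029; 23 January 2029 is on or after that date.
Step 4 — counting 42 days from 23 January 2029 (when notice is mailed to adjoining owners) gives a deadline of 6 March 2029; 2 March 2029 is within that limit.
Step 5 — 21 and 29 days from 2 March 2029 (when the environmental checklist is filed) are 23 March 2029 and 31 March 2029 respectively; 30 March 2029 falls inside that range.
Step 6 — 12 and 36 days from 6 April 2029 (end of the 7-day comment period, which began when newspaper notice is published on 30 March 2029) are 18 April 2029 and 12 May 2029 respectively; done 19 April 2029 — within the window.
Step 7 — counting 21 days from 3 May 2029 (end of the 14-day review period, which began when the traffic study is submitted on 19 April 2029) gives a deadline of 24 May 2029; done 22 May 2029 — timely.

Yes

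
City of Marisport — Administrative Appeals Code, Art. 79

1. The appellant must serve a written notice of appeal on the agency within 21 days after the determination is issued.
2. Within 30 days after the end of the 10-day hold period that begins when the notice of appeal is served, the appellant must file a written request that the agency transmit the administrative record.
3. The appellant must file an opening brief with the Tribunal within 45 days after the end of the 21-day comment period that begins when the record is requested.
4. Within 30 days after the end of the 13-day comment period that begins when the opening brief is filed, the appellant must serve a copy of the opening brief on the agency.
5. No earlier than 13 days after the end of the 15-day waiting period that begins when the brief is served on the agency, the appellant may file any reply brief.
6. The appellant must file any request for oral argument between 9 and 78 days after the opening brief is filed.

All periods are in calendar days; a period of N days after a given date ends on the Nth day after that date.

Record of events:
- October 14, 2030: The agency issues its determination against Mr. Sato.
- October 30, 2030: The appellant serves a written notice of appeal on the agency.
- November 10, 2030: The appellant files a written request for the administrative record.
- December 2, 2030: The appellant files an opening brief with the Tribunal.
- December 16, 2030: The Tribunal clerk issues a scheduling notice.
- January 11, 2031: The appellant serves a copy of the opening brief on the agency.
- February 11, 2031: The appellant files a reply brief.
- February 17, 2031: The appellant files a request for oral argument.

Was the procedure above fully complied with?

(1) due by October 14, 2030 + 21 days = November 4, 2030; October 30, 2030 is within that limit.
(2) due by November 9, 2030 + 30 days = December 9, 2030; November 10, 2030 is within that limit.
(3) due by December 1, 2030 + 45 days = January 15, 2031; done December 2, 2030 — timely.
(4) due by December 15, 2030 + 30 days = January 14, 2031; done January 11, 2031 — timely.
(5) permitted from January 26, 2031 + 13 days = February 8, 2031 onward; done February 11, 2031 — permitted.
(6) the permitted window runs from December 2, 2030 + 9 = December 11, 2030 to December 2, 2030 + 78 = February 18, 2031; February 17, 2031 falls inside that range.

Yes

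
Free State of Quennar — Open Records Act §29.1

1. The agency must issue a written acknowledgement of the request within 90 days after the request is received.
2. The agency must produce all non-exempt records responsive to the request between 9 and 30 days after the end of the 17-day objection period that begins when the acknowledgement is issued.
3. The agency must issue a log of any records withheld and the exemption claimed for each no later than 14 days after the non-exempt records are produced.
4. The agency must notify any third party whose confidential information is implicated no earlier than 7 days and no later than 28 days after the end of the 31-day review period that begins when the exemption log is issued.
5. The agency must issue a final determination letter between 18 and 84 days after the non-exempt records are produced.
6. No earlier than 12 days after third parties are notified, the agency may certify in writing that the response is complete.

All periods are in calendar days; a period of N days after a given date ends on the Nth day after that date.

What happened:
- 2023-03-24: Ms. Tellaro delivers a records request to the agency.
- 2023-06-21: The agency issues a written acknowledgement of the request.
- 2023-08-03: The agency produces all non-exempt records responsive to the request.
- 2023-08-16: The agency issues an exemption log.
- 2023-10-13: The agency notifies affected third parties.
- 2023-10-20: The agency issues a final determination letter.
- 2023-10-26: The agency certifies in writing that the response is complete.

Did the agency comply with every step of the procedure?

(1) due by 2023-03-24 + 90 days = 2023-06-22; 2023-06-21 is within that limit.
(2) the permitted window runs from 2023-07-08 + 9 = 2023-07-17 to 2023-07-08 + 30 = 2023-08-07; 2023-08-03 falls inside that range.
(3) due by 2023-08-03 + 14 days = 2023-08-17; done 2023-08-16 — timely.
(4) the permitted window runs from 2023-09-16 + 7 = 2023-09-23 to 2023-09-16 + 28 = 2023-10-14; done 2023-10-13, which is between those dates.
(5) the permitted window runs from 2023-08-03 + 18 = 2023-08-21 to 2023-08-03 + 84 = 2023-10-26; done 2023-10-20, which is between those dates.
(6) permitted from 2023-10-13 + 12 days = 2023-10-25 onward; 2023-10-26 is on or after that date.

Yes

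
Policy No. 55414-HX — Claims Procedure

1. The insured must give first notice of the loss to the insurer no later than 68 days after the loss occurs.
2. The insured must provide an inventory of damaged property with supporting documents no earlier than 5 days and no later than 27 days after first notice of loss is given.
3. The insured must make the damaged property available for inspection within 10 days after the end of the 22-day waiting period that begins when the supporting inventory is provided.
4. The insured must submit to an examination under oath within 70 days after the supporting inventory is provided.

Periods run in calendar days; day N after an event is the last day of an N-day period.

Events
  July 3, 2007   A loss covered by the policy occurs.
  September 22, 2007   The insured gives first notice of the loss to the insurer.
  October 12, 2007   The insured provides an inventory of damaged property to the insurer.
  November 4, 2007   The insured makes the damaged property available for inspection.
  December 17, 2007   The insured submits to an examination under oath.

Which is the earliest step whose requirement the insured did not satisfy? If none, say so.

Step 1

Step 1 — counting 68 days from July 3, 2007 (when the loss occurs) gives a deadline of September 9, 2007; not done until September 22, 2007, 13 days after the deadline.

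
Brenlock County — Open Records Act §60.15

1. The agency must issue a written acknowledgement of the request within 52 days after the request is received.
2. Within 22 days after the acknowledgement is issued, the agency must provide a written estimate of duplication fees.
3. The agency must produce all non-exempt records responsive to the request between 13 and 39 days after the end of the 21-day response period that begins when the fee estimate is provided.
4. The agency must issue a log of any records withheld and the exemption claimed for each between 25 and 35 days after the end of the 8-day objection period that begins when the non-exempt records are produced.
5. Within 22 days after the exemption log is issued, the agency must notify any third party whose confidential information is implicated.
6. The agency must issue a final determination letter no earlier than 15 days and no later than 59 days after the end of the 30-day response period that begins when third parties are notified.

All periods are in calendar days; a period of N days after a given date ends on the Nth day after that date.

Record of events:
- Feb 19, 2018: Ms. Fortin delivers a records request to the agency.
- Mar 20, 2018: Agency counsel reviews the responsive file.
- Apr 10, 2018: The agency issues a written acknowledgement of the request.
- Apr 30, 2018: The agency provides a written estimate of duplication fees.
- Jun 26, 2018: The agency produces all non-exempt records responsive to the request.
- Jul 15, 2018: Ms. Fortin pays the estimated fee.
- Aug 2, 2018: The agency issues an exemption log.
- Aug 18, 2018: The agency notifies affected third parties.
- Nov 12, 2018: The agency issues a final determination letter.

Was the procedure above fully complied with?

Yes

(1) due by Feb 19, 2018 + 52 days = Apr 12, 2018; Apr 10, 2018 is within that limit.
(2) due by Apr 10, 2018 + 22 days = May 2, 2018; done Apr 30, 2018 — timely.
(3) the permitted window runs from May 21, 2018 + 13 = Jun 3, 2018 to May 21, 2018 + 39 = Jun 29, 2018; done Jun 26, 2018, which is between those dates.
(4) the permitted window runs from Jul 4, 2018 + 25 = Jul 29, 2018 to Jul 4, 2018 + 35 = Aug 8, 2018; Aug 2, 2018 falls inside that range.
(5) due by Aug 2, 2018 + 22 days = Aug 24, 2018; completed Aug 18, 2018, before the deadline.
(6) the permitted window runs from Sep 17, 2018 + 15 = Oct 2, 2018 to Sep 17, 2018 + 59 = Nov 15, 2018; Nov 12, 2018 falls inside that range.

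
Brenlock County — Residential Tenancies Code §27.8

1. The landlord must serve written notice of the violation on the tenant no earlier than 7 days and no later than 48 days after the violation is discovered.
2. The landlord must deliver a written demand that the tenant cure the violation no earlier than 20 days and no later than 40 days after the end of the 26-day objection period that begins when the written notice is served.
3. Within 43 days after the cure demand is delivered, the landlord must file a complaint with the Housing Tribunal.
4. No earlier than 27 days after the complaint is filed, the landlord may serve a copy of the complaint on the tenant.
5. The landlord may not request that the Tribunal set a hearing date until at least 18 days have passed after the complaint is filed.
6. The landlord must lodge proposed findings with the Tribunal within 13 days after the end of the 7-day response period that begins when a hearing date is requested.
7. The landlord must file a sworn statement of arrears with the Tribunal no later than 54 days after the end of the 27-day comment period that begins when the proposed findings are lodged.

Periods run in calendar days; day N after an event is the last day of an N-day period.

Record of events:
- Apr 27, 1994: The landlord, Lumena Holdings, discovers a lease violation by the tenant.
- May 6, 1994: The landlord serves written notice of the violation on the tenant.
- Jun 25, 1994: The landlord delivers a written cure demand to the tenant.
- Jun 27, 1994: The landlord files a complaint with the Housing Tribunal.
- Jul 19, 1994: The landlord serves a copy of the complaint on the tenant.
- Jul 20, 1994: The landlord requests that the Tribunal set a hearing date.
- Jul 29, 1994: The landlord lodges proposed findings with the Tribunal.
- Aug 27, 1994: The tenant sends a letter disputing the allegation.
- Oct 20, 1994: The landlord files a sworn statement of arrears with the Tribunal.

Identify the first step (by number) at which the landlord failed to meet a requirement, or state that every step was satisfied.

Step 4

Step 1 — 7 and 48 days from Apr 27, 1994 (when the violation is discovered) are May 4, 1994 and Jun 14, 1994 respectively; May 6, 1994 falls inside that range.
Step 2 — 20 and 40 days from Jun 1, 1994 (end of the 26-day objection period, which began when the written notice is served on May 6, 1994) are Jun 21, 1994 and Jul 11, 1994 respectively; Jun 25, 1994 falls inside that range.
Step 3 — counting 43 days from Jun 25, 1994 (when the cure demand is delivered) gives a deadline of Aug 7, 1994; Jun 27, 1994 is within that limit.
Step 4 — must wait 27 days from Jun 27, 1994 (when the complaint is filed), so not before Jul 24, 1994; done Jul 19, 1994 — 5 days too early.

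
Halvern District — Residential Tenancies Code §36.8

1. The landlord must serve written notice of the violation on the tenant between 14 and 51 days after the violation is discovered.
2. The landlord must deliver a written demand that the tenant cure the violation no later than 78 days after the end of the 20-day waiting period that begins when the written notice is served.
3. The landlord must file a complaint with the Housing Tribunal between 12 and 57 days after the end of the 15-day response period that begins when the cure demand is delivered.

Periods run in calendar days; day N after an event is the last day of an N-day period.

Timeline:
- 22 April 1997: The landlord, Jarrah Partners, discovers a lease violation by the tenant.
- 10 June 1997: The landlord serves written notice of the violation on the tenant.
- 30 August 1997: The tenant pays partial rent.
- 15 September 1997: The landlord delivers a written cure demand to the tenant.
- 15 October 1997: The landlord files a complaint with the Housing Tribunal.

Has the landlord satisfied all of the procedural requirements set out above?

Yes

Step 1: the window is 14–51 days after 22 April 1997 (when the violation is discovered), so 6 May 1997 through 12 June 1997; done 10 June 1997 — within the window.
Step 2: 78 days after 30 June 1997 (end of the 20-day waiting period, which began when the written notice is served on 10 June 1997) is 16 September 1997; done 15 September 1997 — timely.
Step 3: the window is 12–57 days after 30 September 1997 (end of the 15-day response period, which began when the cure demand is delivered on 15 September 1997), so 12 October 1997 through 26 November 1997; done 15 October 1997, which is between those dates.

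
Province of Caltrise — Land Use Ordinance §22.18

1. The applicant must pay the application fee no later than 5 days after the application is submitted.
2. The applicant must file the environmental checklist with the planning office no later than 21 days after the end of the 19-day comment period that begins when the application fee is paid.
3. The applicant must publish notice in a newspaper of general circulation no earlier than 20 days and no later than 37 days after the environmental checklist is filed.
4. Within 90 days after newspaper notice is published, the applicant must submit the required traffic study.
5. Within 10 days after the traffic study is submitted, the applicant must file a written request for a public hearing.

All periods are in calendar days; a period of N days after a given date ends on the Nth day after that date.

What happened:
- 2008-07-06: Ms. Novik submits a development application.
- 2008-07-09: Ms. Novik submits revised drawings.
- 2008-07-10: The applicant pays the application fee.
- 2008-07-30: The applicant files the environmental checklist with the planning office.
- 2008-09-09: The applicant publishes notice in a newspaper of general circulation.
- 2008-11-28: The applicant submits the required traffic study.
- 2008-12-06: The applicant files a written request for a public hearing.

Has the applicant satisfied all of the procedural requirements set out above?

No

(1) due by 2008-07-06 + 5 days = 2008-07-11; 2008-07-10 is within that limit.
(2) due by 2008-07-29 + 21 days = 2008-08-19; completed 2008-07-30, before the deadline.
(3) the permitted window runs from 2008-07-30 + 20 = 2008-08-19 to 2008-07-30 + 37 = 2008-09-05; done 2008-09-09 — 4 days after the window closed.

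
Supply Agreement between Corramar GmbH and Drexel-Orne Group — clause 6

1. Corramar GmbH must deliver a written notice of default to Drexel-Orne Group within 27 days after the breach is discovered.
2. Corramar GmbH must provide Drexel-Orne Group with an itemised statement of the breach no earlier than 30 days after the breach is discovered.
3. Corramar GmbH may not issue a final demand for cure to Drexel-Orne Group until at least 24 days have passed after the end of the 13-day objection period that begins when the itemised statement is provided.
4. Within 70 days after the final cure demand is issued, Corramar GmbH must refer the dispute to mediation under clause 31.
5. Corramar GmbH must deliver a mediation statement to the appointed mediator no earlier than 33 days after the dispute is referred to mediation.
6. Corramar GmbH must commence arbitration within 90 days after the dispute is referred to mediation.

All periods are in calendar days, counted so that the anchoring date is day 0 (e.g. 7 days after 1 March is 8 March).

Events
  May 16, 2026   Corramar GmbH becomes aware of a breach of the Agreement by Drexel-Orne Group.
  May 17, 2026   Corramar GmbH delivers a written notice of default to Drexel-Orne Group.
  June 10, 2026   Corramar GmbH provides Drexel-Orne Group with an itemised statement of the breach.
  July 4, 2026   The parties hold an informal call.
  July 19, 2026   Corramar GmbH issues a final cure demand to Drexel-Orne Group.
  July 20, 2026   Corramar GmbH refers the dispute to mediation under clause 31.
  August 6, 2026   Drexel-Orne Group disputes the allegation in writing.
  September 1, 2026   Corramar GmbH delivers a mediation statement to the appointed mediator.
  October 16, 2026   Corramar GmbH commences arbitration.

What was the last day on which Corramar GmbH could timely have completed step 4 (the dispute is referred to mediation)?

September 27, 2026

Step 4 runs from July 19, 2026, when the final cure demand is issued. 70 days after July 19, 2026 is September 27, 2026.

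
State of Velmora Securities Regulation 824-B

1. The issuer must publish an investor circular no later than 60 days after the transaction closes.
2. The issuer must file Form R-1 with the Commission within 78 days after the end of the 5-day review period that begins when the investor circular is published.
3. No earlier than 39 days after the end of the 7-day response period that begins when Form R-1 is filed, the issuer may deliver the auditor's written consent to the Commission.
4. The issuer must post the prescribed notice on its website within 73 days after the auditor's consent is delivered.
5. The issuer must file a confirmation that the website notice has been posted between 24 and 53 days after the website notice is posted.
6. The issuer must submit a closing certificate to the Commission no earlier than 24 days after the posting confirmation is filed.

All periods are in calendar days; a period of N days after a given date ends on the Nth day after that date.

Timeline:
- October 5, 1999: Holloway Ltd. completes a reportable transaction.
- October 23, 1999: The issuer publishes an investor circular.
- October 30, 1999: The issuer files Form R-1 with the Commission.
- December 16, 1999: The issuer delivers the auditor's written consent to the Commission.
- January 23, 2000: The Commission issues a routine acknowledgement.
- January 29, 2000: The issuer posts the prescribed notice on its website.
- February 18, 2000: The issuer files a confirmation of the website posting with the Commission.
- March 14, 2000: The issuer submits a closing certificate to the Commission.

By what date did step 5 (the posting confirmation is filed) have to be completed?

March 22, 2000

Step 5 runs from January 29, 2000, when the website notice is posted. The window is 24–53 days after January 29, 2000; it closes on March 22, 2000.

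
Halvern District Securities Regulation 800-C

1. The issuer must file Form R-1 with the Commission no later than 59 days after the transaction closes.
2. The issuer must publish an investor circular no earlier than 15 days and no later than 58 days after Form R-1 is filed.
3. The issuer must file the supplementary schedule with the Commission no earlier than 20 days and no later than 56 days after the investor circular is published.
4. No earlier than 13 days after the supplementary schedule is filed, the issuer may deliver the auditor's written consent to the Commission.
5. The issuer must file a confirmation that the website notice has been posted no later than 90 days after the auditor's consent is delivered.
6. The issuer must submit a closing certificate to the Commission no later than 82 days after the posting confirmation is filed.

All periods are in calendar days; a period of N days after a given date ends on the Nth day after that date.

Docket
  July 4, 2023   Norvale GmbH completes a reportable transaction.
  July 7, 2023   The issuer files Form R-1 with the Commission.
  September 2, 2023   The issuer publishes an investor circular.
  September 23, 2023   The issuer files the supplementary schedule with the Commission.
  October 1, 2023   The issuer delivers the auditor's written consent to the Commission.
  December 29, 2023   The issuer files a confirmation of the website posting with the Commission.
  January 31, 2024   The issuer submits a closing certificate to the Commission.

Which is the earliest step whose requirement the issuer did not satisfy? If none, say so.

Step 4

(1) due by July 4, 2023 + 59 days = September 1, 2023; done July 7, 2023 — timely.
(2) the permitted window runs from July 7, 2023 + 15 = July 22, 2023 to July 7, 2023 + 58 = September 3, 2023; done September 2, 2023, which is between those dates.
(3) the permitted window runs from September 2, 2023 + 20 = September 22, 2023 to September 2, 2023 + 56 = October 28, 2023; done September 23, 2023, which is between those dates.
(4) permitted from September 23, 2023 + 13 days = October 6, 2023 onward; acted on October 1, 2023, 5 days prematurely.
The procedure was therefore not followed at step 4.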